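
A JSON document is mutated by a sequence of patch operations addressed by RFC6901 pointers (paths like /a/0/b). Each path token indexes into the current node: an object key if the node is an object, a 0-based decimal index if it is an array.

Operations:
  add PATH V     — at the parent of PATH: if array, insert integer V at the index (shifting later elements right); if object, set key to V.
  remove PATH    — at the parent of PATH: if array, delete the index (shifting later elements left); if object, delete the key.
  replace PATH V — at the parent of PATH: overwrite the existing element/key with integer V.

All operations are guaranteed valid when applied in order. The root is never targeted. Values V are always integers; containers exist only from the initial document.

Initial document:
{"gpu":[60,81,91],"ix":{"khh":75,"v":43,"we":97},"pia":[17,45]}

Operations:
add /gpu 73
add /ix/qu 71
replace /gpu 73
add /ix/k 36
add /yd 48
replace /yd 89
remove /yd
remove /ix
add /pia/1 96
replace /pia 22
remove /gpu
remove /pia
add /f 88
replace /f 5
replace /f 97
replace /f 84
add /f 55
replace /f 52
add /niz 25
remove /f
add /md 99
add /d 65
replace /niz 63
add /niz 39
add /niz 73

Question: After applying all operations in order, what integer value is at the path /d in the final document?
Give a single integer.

After op 1 (add /gpu 73): {"gpu":73,"ix":{"khh":75,"v":43,"we":97},"pia":[17,45]}
After op 2 (add /ix/qu 71): {"gpu":73,"ix":{"khh":75,"qu":71,"v":43,"we":97},"pia":[17,45]}
After op 3 (replace /gpu 73): {"gpu":73,"ix":{"khh":75,"qu":71,"v":43,"we":97},"pia":[17,45]}
After op 4 (add /ix/k 36): {"gpu":73,"ix":{"k":36,"khh":75,"qu":71,"v":43,"we":97},"pia":[17,45]}
After op 5 (add /yd 48): {"gpu":73,"ix":{"k":36,"khh":75,"qu":71,"v":43,"we":97},"pia":[17,45],"yd":48}
After op 6 (replace /yd 89): {"gpu":73,"ix":{"k":36,"khh":75,"qu":71,"v":43,"we":97},"pia":[17,45],"yd":89}
After op 7 (remove /yd): {"gpu":73,"ix":{"k":36,"khh":75,"qu":71,"v":43,"we":97},"pia":[17,45]}
After op 8 (remove /ix): {"gpu":73,"pia":[17,45]}
After op 9 (add /pia/1 96): {"gpu":73,"pia":[17,96,45]}
After op 10 (replace /pia 22): {"gpu":73,"pia":22}
After op 11 (remove /gpu): {"pia":22}
After op 12 (remove /pia): {}
After op 13 (add /f 88): {"f":88}
After op 14 (replace /f 5): {"f":5}
After op 15 (replace /f 97): {"f":97}
After op 16 (replace /f 84): {"f":84}
After op 17 (add /f 55): {"f":55}
After op 18 (replace /f 52): {"f":52}
After op 19 (add /niz 25): {"f":52,"niz":25}
After op 20 (remove /f): {"niz":25}
After op 21 (add /md 99): {"md":99,"niz":25}
After op 22 (add /d 65): {"d":65,"md":99,"niz":25}
After op 23 (replace /niz 63): {"d":65,"md":99,"niz":63}
After op 24 (add /niz 39): {"d":65,"md":99,"niz":39}
After op 25 (add /niz 73): {"d":65,"md":99,"niz":73}
Value at /d: 65

Answer: 65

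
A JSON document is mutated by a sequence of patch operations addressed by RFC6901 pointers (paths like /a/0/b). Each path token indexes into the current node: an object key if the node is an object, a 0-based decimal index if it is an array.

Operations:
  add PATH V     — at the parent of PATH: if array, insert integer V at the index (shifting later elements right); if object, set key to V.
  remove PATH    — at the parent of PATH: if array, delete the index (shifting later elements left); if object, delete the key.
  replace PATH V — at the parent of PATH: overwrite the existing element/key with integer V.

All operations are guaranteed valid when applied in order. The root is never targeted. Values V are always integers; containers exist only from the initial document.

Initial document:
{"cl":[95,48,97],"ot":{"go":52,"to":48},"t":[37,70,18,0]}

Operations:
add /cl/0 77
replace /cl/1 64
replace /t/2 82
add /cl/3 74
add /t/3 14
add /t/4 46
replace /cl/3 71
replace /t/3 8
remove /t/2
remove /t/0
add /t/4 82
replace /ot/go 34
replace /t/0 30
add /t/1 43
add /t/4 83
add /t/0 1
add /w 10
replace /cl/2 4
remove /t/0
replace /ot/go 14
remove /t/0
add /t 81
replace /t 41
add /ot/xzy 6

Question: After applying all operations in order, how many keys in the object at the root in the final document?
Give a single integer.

Answer: 4

Derivation:
After op 1 (add /cl/0 77): {"cl":[77,95,48,97],"ot":{"go":52,"to":48},"t":[37,70,18,0]}
After op 2 (replace /cl/1 64): {"cl":[77,64,48,97],"ot":{"go":52,"to":48},"t":[37,70,18,0]}
After op 3 (replace /t/2 82): {"cl":[77,64,48,97],"ot":{"go":52,"to":48},"t":[37,70,82,0]}
After op 4 (add /cl/3 74): {"cl":[77,64,48,74,97],"ot":{"go":52,"to":48},"t":[37,70,82,0]}
After op 5 (add /t/3 14): {"cl":[77,64,48,74,97],"ot":{"go":52,"to":48},"t":[37,70,82,14,0]}
After op 6 (add /t/4 46): {"cl":[77,64,48,74,97],"ot":{"go":52,"to":48},"t":[37,70,82,14,46,0]}
After op 7 (replace /cl/3 71): {"cl":[77,64,48,71,97],"ot":{"go":52,"to":48},"t":[37,70,82,14,46,0]}
After op 8 (replace /t/3 8): {"cl":[77,64,48,71,97],"ot":{"go":52,"to":48},"t":[37,70,82,8,46,0]}
After op 9 (remove /t/2): {"cl":[77,64,48,71,97],"ot":{"go":52,"to":48},"t":[37,70,8,46,0]}
After op 10 (remove /t/0): {"cl":[77,64,48,71,97],"ot":{"go":52,"to":48},"t":[70,8,46,0]}
After op 11 (add /t/4 82): {"cl":[77,64,48,71,97],"ot":{"go":52,"to":48},"t":[70,8,46,0,82]}
After op 12 (replace /ot/go 34): {"cl":[77,64,48,71,97],"ot":{"go":34,"to":48},"t":[70,8,46,0,82]}
After op 13 (replace /t/0 30): {"cl":[77,64,48,71,97],"ot":{"go":34,"to":48},"t":[30,8,46,0,82]}
After op 14 (add /t/1 43): {"cl":[77,64,48,71,97],"ot":{"go":34,"to":48},"t":[30,43,8,46,0,82]}
After op 15 (add /t/4 83): {"cl":[77,64,48,71,97],"ot":{"go":34,"to":48},"t":[30,43,8,46,83,0,82]}
After op 16 (add /t/0 1): {"cl":[77,64,48,71,97],"ot":{"go":34,"to":48},"t":[1,30,43,8,46,83,0,82]}
After op 17 (add /w 10): {"cl":[77,64,48,71,97],"ot":{"go":34,"to":48},"t":[1,30,43,8,46,83,0,82],"w":10}
After op 18 (replace /cl/2 4): {"cl":[77,64,4,71,97],"ot":{"go":34,"to":48},"t":[1,30,43,8,46,83,0,82],"w":10}
After op 19 (remove /t/0): {"cl":[77,64,4,71,97],"ot":{"go":34,"to":48},"t":[30,43,8,46,83,0,82],"w":10}
After op 20 (replace /ot/go 14): {"cl":[77,64,4,71,97],"ot":{"go":14,"to":48},"t":[30,43,8,46,83,0,82],"w":10}
After op 21 (remove /t/0): {"cl":[77,64,4,71,97],"ot":{"go":14,"to":48},"t":[43,8,46,83,0,82],"w":10}
After op 22 (add /t 81): {"cl":[77,64,4,71,97],"ot":{"go":14,"to":48},"t":81,"w":10}
After op 23 (replace /t 41): {"cl":[77,64,4,71,97],"ot":{"go":14,"to":48},"t":41,"w":10}
After op 24 (add /ot/xzy 6): {"cl":[77,64,4,71,97],"ot":{"go":14,"to":48,"xzy":6},"t":41,"w":10}
Size at the root: 4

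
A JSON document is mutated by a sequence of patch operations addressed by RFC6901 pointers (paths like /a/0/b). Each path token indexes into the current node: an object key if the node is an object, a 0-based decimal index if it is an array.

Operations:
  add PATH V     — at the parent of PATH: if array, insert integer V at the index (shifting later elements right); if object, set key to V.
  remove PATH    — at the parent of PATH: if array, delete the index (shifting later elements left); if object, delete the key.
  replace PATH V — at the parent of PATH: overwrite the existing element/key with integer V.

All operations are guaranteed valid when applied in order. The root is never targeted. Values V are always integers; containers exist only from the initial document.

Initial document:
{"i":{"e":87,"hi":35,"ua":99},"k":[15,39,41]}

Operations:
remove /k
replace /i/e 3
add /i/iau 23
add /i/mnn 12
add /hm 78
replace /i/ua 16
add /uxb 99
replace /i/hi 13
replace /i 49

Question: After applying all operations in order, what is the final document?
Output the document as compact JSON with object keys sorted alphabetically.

Answer: {"hm":78,"i":49,"uxb":99}

Derivation:
After op 1 (remove /k): {"i":{"e":87,"hi":35,"ua":99}}
After op 2 (replace /i/e 3): {"i":{"e":3,"hi":35,"ua":99}}
After op 3 (add /i/iau 23): {"i":{"e":3,"hi":35,"iau":23,"ua":99}}
After op 4 (add /i/mnn 12): {"i":{"e":3,"hi":35,"iau":23,"mnn":12,"ua":99}}
After op 5 (add /hm 78): {"hm":78,"i":{"e":3,"hi":35,"iau":23,"mnn":12,"ua":99}}
After op 6 (replace /i/ua 16): {"hm":78,"i":{"e":3,"hi":35,"iau":23,"mnn":12,"ua":16}}
After op 7 (add /uxb 99): {"hm":78,"i":{"e":3,"hi":35,"iau":23,"mnn":12,"ua":16},"uxb":99}
After op 8 (replace /i/hi 13): {"hm":78,"i":{"e":3,"hi":13,"iau":23,"mnn":12,"ua":16},"uxb":99}
After op 9 (replace /i 49): {"hm":78,"i":49,"uxb":99}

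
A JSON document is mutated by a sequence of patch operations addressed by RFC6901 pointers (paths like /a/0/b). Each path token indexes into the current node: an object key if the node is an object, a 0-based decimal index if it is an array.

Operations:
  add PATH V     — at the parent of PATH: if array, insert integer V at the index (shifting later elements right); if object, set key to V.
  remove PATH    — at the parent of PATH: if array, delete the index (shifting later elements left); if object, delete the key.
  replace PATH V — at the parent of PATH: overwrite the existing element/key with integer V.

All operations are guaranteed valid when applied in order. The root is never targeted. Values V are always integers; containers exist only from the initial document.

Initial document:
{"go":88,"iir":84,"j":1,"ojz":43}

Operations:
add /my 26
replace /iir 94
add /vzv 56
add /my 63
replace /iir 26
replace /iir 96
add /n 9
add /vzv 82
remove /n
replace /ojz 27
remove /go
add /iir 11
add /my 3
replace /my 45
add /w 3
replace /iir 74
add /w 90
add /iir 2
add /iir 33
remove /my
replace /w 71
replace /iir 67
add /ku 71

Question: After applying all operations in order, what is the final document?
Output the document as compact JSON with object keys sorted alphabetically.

Answer: {"iir":67,"j":1,"ku":71,"ojz":27,"vzv":82,"w":71}

Derivation:
After op 1 (add /my 26): {"go":88,"iir":84,"j":1,"my":26,"ojz":43}
After op 2 (replace /iir 94): {"go":88,"iir":94,"j":1,"my":26,"ojz":43}
After op 3 (add /vzv 56): {"go":88,"iir":94,"j":1,"my":26,"ojz":43,"vzv":56}
After op 4 (add /my 63): {"go":88,"iir":94,"j":1,"my":63,"ojz":43,"vzv":56}
After op 5 (replace /iir 26): {"go":88,"iir":26,"j":1,"my":63,"ojz":43,"vzv":56}
After op 6 (replace /iir 96): {"go":88,"iir":96,"j":1,"my":63,"ojz":43,"vzv":56}
After op 7 (add /n 9): {"go":88,"iir":96,"j":1,"my":63,"n":9,"ojz":43,"vzv":56}
After op 8 (add /vzv 82): {"go":88,"iir":96,"j":1,"my":63,"n":9,"ojz":43,"vzv":82}
After op 9 (remove /n): {"go":88,"iir":96,"j":1,"my":63,"ojz":43,"vzv":82}
After op 10 (replace /ojz 27): {"go":88,"iir":96,"j":1,"my":63,"ojz":27,"vzv":82}
After op 11 (remove /go): {"iir":96,"j":1,"my":63,"ojz":27,"vzv":82}
After op 12 (add /iir 11): {"iir":11,"j":1,"my":63,"ojz":27,"vzv":82}
After op 13 (add /my 3): {"iir":11,"j":1,"my":3,"ojz":27,"vzv":82}
After op 14 (replace /my 45): {"iir":11,"j":1,"my":45,"ojz":27,"vzv":82}
After op 15 (add /w 3): {"iir":11,"j":1,"my":45,"ojz":27,"vzv":82,"w":3}
After op 16 (replace /iir 74): {"iir":74,"j":1,"my":45,"ojz":27,"vzv":82,"w":3}
After op 17 (add /w 90): {"iir":74,"j":1,"my":45,"ojz":27,"vzv":82,"w":90}
After op 18 (add /iir 2): {"iir":2,"j":1,"my":45,"ojz":27,"vzv":82,"w":90}
After op 19 (add /iir 33): {"iir":33,"j":1,"my":45,"ojz":27,"vzv":82,"w":90}
After op 20 (remove /my): {"iir":33,"j":1,"ojz":27,"vzv":82,"w":90}
After op 21 (replace /w 71): {"iir":33,"j":1,"ojz":27,"vzv":82,"w":71}
After op 22 (replace /iir 67): {"iir":67,"j":1,"ojz":27,"vzv":82,"w":71}
After op 23 (add /ku 71): {"iir":67,"j":1,"ku":71,"ojz":27,"vzv":82,"w":71}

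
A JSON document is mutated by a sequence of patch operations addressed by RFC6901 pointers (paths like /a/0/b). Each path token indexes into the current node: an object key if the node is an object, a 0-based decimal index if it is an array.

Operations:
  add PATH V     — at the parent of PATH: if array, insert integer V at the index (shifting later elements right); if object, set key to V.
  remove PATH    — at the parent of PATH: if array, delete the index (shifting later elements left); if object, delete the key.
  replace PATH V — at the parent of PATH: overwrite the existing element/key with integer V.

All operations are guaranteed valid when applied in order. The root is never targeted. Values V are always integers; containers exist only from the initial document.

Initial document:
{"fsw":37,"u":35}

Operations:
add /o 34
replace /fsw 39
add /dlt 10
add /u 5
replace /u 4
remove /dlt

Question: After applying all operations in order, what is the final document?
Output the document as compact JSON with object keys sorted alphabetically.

After op 1 (add /o 34): {"fsw":37,"o":34,"u":35}
After op 2 (replace /fsw 39): {"fsw":39,"o":34,"u":35}
After op 3 (add /dlt 10): {"dlt":10,"fsw":39,"o":34,"u":35}
After op 4 (add /u 5): {"dlt":10,"fsw":39,"o":34,"u":5}
After op 5 (replace /u 4): {"dlt":10,"fsw":39,"o":34,"u":4}
After op 6 (remove /dlt): {"fsw":39,"o":34,"u":4}

Answer: {"fsw":39,"o":34,"u":4}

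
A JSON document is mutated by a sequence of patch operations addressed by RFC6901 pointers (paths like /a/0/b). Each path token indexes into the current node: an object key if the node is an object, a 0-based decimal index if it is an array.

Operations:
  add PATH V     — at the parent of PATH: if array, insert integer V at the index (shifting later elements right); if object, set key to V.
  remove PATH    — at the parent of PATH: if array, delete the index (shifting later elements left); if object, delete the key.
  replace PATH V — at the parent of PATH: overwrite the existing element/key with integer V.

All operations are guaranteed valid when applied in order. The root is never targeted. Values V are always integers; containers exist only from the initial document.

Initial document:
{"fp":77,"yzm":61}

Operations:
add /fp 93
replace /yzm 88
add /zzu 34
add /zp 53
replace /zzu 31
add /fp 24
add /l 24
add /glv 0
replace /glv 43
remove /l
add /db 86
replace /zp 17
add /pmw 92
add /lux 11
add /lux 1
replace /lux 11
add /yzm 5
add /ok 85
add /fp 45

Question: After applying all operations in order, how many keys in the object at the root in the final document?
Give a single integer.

After op 1 (add /fp 93): {"fp":93,"yzm":61}
After op 2 (replace /yzm 88): {"fp":93,"yzm":88}
After op 3 (add /zzu 34): {"fp":93,"yzm":88,"zzu":34}
After op 4 (add /zp 53): {"fp":93,"yzm":88,"zp":53,"zzu":34}
After op 5 (replace /zzu 31): {"fp":93,"yzm":88,"zp":53,"zzu":31}
After op 6 (add /fp 24): {"fp":24,"yzm":88,"zp":53,"zzu":31}
After op 7 (add /l 24): {"fp":24,"l":24,"yzm":88,"zp":53,"zzu":31}
After op 8 (add /glv 0): {"fp":24,"glv":0,"l":24,"yzm":88,"zp":53,"zzu":31}
After op 9 (replace /glv 43): {"fp":24,"glv":43,"l":24,"yzm":88,"zp":53,"zzu":31}
After op 10 (remove /l): {"fp":24,"glv":43,"yzm":88,"zp":53,"zzu":31}
After op 11 (add /db 86): {"db":86,"fp":24,"glv":43,"yzm":88,"zp":53,"zzu":31}
After op 12 (replace /zp 17): {"db":86,"fp":24,"glv":43,"yzm":88,"zp":17,"zzu":31}
After op 13 (add /pmw 92): {"db":86,"fp":24,"glv":43,"pmw":92,"yzm":88,"zp":17,"zzu":31}
After op 14 (add /lux 11): {"db":86,"fp":24,"glv":43,"lux":11,"pmw":92,"yzm":88,"zp":17,"zzu":31}
After op 15 (add /lux 1): {"db":86,"fp":24,"glv":43,"lux":1,"pmw":92,"yzm":88,"zp":17,"zzu":31}
After op 16 (replace /lux 11): {"db":86,"fp":24,"glv":43,"lux":11,"pmw":92,"yzm":88,"zp":17,"zzu":31}
After op 17 (add /yzm 5): {"db":86,"fp":24,"glv":43,"lux":11,"pmw":92,"yzm":5,"zp":17,"zzu":31}
After op 18 (add /ok 85): {"db":86,"fp":24,"glv":43,"lux":11,"ok":85,"pmw":92,"yzm":5,"zp":17,"zzu":31}
After op 19 (add /fp 45): {"db":86,"fp":45,"glv":43,"lux":11,"ok":85,"pmw":92,"yzm":5,"zp":17,"zzu":31}
Size at the root: 9

Answer: 9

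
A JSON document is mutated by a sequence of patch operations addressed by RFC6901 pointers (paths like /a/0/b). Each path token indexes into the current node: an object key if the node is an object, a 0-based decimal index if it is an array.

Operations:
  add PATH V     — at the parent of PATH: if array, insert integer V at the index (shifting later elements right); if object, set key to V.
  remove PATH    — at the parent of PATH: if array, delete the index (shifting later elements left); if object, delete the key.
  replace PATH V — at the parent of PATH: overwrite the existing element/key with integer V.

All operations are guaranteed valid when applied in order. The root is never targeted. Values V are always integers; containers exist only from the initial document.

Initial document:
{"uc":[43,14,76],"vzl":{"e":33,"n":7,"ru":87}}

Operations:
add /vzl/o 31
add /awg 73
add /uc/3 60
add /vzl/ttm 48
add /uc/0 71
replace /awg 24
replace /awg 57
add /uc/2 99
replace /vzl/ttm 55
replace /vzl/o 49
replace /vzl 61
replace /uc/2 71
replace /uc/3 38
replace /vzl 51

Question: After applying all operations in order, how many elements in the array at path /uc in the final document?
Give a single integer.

Answer: 6

Derivation:
After op 1 (add /vzl/o 31): {"uc":[43,14,76],"vzl":{"e":33,"n":7,"o":31,"ru":87}}
After op 2 (add /awg 73): {"awg":73,"uc":[43,14,76],"vzl":{"e":33,"n":7,"o":31,"ru":87}}
After op 3 (add /uc/3 60): {"awg":73,"uc":[43,14,76,60],"vzl":{"e":33,"n":7,"o":31,"ru":87}}
After op 4 (add /vzl/ttm 48): {"awg":73,"uc":[43,14,76,60],"vzl":{"e":33,"n":7,"o":31,"ru":87,"ttm":48}}
After op 5 (add /uc/0 71): {"awg":73,"uc":[71,43,14,76,60],"vzl":{"e":33,"n":7,"o":31,"ru":87,"ttm":48}}
After op 6 (replace /awg 24): {"awg":24,"uc":[71,43,14,76,60],"vzl":{"e":33,"n":7,"o":31,"ru":87,"ttm":48}}
After op 7 (replace /awg 57): {"awg":57,"uc":[71,43,14,76,60],"vzl":{"e":33,"n":7,"o":31,"ru":87,"ttm":48}}
After op 8 (add /uc/2 99): {"awg":57,"uc":[71,43,99,14,76,60],"vzl":{"e":33,"n":7,"o":31,"ru":87,"ttm":48}}
After op 9 (replace /vzl/ttm 55): {"awg":57,"uc":[71,43,99,14,76,60],"vzl":{"e":33,"n":7,"o":31,"ru":87,"ttm":55}}
After op 10 (replace /vzl/o 49): {"awg":57,"uc":[71,43,99,14,76,60],"vzl":{"e":33,"n":7,"o":49,"ru":87,"ttm":55}}
After op 11 (replace /vzl 61): {"awg":57,"uc":[71,43,99,14,76,60],"vzl":61}
After op 12 (replace /uc/2 71): {"awg":57,"uc":[71,43,71,14,76,60],"vzl":61}
After op 13 (replace /uc/3 38): {"awg":57,"uc":[71,43,71,38,76,60],"vzl":61}
After op 14 (replace /vzl 51): {"awg":57,"uc":[71,43,71,38,76,60],"vzl":51}
Size at path /uc: 6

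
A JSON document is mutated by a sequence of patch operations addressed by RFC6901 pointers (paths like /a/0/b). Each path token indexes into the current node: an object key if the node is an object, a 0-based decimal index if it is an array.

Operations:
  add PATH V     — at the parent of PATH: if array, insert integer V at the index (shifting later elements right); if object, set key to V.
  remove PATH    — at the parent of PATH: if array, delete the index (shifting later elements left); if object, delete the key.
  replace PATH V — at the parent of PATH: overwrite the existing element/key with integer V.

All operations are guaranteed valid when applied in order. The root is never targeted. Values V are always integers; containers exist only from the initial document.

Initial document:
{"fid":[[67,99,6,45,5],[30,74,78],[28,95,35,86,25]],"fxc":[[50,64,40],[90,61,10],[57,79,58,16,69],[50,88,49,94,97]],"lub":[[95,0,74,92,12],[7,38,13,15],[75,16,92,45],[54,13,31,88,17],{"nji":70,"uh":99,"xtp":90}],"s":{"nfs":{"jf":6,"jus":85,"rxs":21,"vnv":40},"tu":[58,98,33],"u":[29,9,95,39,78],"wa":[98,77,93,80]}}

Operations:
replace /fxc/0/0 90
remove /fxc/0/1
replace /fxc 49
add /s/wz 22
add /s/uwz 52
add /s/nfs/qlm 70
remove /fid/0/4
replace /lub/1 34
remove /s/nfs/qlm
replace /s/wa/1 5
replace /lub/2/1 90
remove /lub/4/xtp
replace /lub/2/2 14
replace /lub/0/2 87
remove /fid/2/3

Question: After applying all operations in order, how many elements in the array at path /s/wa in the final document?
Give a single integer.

Answer: 4

Derivation:
After op 1 (replace /fxc/0/0 90): {"fid":[[67,99,6,45,5],[30,74,78],[28,95,35,86,25]],"fxc":[[90,64,40],[90,61,10],[57,79,58,16,69],[50,88,49,94,97]],"lub":[[95,0,74,92,12],[7,38,13,15],[75,16,92,45],[54,13,31,88,17],{"nji":70,"uh":99,"xtp":90}],"s":{"nfs":{"jf":6,"jus":85,"rxs":21,"vnv":40},"tu":[58,98,33],"u":[29,9,95,39,78],"wa":[98,77,93,80]}}
After op 2 (remove /fxc/0/1): {"fid":[[67,99,6,45,5],[30,74,78],[28,95,35,86,25]],"fxc":[[90,40],[90,61,10],[57,79,58,16,69],[50,88,49,94,97]],"lub":[[95,0,74,92,12],[7,38,13,15],[75,16,92,45],[54,13,31,88,17],{"nji":70,"uh":99,"xtp":90}],"s":{"nfs":{"jf":6,"jus":85,"rxs":21,"vnv":40},"tu":[58,98,33],"u":[29,9,95,39,78],"wa":[98,77,93,80]}}
After op 3 (replace /fxc 49): {"fid":[[67,99,6,45,5],[30,74,78],[28,95,35,86,25]],"fxc":49,"lub":[[95,0,74,92,12],[7,38,13,15],[75,16,92,45],[54,13,31,88,17],{"nji":70,"uh":99,"xtp":90}],"s":{"nfs":{"jf":6,"jus":85,"rxs":21,"vnv":40},"tu":[58,98,33],"u":[29,9,95,39,78],"wa":[98,77,93,80]}}
After op 4 (add /s/wz 22): {"fid":[[67,99,6,45,5],[30,74,78],[28,95,35,86,25]],"fxc":49,"lub":[[95,0,74,92,12],[7,38,13,15],[75,16,92,45],[54,13,31,88,17],{"nji":70,"uh":99,"xtp":90}],"s":{"nfs":{"jf":6,"jus":85,"rxs":21,"vnv":40},"tu":[58,98,33],"u":[29,9,95,39,78],"wa":[98,77,93,80],"wz":22}}
After op 5 (add /s/uwz 52): {"fid":[[67,99,6,45,5],[30,74,78],[28,95,35,86,25]],"fxc":49,"lub":[[95,0,74,92,12],[7,38,13,15],[75,16,92,45],[54,13,31,88,17],{"nji":70,"uh":99,"xtp":90}],"s":{"nfs":{"jf":6,"jus":85,"rxs":21,"vnv":40},"tu":[58,98,33],"u":[29,9,95,39,78],"uwz":52,"wa":[98,77,93,80],"wz":22}}
After op 6 (add /s/nfs/qlm 70): {"fid":[[67,99,6,45,5],[30,74,78],[28,95,35,86,25]],"fxc":49,"lub":[[95,0,74,92,12],[7,38,13,15],[75,16,92,45],[54,13,31,88,17],{"nji":70,"uh":99,"xtp":90}],"s":{"nfs":{"jf":6,"jus":85,"qlm":70,"rxs":21,"vnv":40},"tu":[58,98,33],"u":[29,9,95,39,78],"uwz":52,"wa":[98,77,93,80],"wz":22}}
After op 7 (remove /fid/0/4): {"fid":[[67,99,6,45],[30,74,78],[28,95,35,86,25]],"fxc":49,"lub":[[95,0,74,92,12],[7,38,13,15],[75,16,92,45],[54,13,31,88,17],{"nji":70,"uh":99,"xtp":90}],"s":{"nfs":{"jf":6,"jus":85,"qlm":70,"rxs":21,"vnv":40},"tu":[58,98,33],"u":[29,9,95,39,78],"uwz":52,"wa":[98,77,93,80],"wz":22}}
After op 8 (replace /lub/1 34): {"fid":[[67,99,6,45],[30,74,78],[28,95,35,86,25]],"fxc":49,"lub":[[95,0,74,92,12],34,[75,16,92,45],[54,13,31,88,17],{"nji":70,"uh":99,"xtp":90}],"s":{"nfs":{"jf":6,"jus":85,"qlm":70,"rxs":21,"vnv":40},"tu":[58,98,33],"u":[29,9,95,39,78],"uwz":52,"wa":[98,77,93,80],"wz":22}}
After op 9 (remove /s/nfs/qlm): {"fid":[[67,99,6,45],[30,74,78],[28,95,35,86,25]],"fxc":49,"lub":[[95,0,74,92,12],34,[75,16,92,45],[54,13,31,88,17],{"nji":70,"uh":99,"xtp":90}],"s":{"nfs":{"jf":6,"jus":85,"rxs":21,"vnv":40},"tu":[58,98,33],"u":[29,9,95,39,78],"uwz":52,"wa":[98,77,93,80],"wz":22}}
After op 10 (replace /s/wa/1 5): {"fid":[[67,99,6,45],[30,74,78],[28,95,35,86,25]],"fxc":49,"lub":[[95,0,74,92,12],34,[75,16,92,45],[54,13,31,88,17],{"nji":70,"uh":99,"xtp":90}],"s":{"nfs":{"jf":6,"jus":85,"rxs":21,"vnv":40},"tu":[58,98,33],"u":[29,9,95,39,78],"uwz":52,"wa":[98,5,93,80],"wz":22}}
After op 11 (replace /lub/2/1 90): {"fid":[[67,99,6,45],[30,74,78],[28,95,35,86,25]],"fxc":49,"lub":[[95,0,74,92,12],34,[75,90,92,45],[54,13,31,88,17],{"nji":70,"uh":99,"xtp":90}],"s":{"nfs":{"jf":6,"jus":85,"rxs":21,"vnv":40},"tu":[58,98,33],"u":[29,9,95,39,78],"uwz":52,"wa":[98,5,93,80],"wz":22}}
After op 12 (remove /lub/4/xtp): {"fid":[[67,99,6,45],[30,74,78],[28,95,35,86,25]],"fxc":49,"lub":[[95,0,74,92,12],34,[75,90,92,45],[54,13,31,88,17],{"nji":70,"uh":99}],"s":{"nfs":{"jf":6,"jus":85,"rxs":21,"vnv":40},"tu":[58,98,33],"u":[29,9,95,39,78],"uwz":52,"wa":[98,5,93,80],"wz":22}}
After op 13 (replace /lub/2/2 14): {"fid":[[67,99,6,45],[30,74,78],[28,95,35,86,25]],"fxc":49,"lub":[[95,0,74,92,12],34,[75,90,14,45],[54,13,31,88,17],{"nji":70,"uh":99}],"s":{"nfs":{"jf":6,"jus":85,"rxs":21,"vnv":40},"tu":[58,98,33],"u":[29,9,95,39,78],"uwz":52,"wa":[98,5,93,80],"wz":22}}
After op 14 (replace /lub/0/2 87): {"fid":[[67,99,6,45],[30,74,78],[28,95,35,86,25]],"fxc":49,"lub":[[95,0,87,92,12],34,[75,90,14,45],[54,13,31,88,17],{"nji":70,"uh":99}],"s":{"nfs":{"jf":6,"jus":85,"rxs":21,"vnv":40},"tu":[58,98,33],"u":[29,9,95,39,78],"uwz":52,"wa":[98,5,93,80],"wz":22}}
After op 15 (remove /fid/2/3): {"fid":[[67,99,6,45],[30,74,78],[28,95,35,25]],"fxc":49,"lub":[[95,0,87,92,12],34,[75,90,14,45],[54,13,31,88,17],{"nji":70,"uh":99}],"s":{"nfs":{"jf":6,"jus":85,"rxs":21,"vnv":40},"tu":[58,98,33],"u":[29,9,95,39,78],"uwz":52,"wa":[98,5,93,80],"wz":22}}
Size at path /s/wa: 4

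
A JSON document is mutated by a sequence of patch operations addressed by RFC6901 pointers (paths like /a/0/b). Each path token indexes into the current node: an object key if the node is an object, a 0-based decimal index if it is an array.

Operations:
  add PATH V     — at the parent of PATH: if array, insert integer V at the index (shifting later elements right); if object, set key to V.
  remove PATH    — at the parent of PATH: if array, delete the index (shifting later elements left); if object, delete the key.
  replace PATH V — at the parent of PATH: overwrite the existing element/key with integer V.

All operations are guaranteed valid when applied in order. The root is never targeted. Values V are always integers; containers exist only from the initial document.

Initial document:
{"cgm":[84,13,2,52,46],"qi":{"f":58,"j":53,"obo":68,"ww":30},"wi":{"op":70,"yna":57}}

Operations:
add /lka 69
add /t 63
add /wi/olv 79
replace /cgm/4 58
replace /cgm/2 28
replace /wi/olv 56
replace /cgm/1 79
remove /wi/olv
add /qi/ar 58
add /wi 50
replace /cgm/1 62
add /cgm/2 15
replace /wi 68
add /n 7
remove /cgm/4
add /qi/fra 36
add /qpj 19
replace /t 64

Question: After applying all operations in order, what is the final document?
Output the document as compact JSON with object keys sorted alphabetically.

Answer: {"cgm":[84,62,15,28,58],"lka":69,"n":7,"qi":{"ar":58,"f":58,"fra":36,"j":53,"obo":68,"ww":30},"qpj":19,"t":64,"wi":68}

Derivation:
After op 1 (add /lka 69): {"cgm":[84,13,2,52,46],"lka":69,"qi":{"f":58,"j":53,"obo":68,"ww":30},"wi":{"op":70,"yna":57}}
After op 2 (add /t 63): {"cgm":[84,13,2,52,46],"lka":69,"qi":{"f":58,"j":53,"obo":68,"ww":30},"t":63,"wi":{"op":70,"yna":57}}
After op 3 (add /wi/olv 79): {"cgm":[84,13,2,52,46],"lka":69,"qi":{"f":58,"j":53,"obo":68,"ww":30},"t":63,"wi":{"olv":79,"op":70,"yna":57}}
After op 4 (replace /cgm/4 58): {"cgm":[84,13,2,52,58],"lka":69,"qi":{"f":58,"j":53,"obo":68,"ww":30},"t":63,"wi":{"olv":79,"op":70,"yna":57}}
After op 5 (replace /cgm/2 28): {"cgm":[84,13,28,52,58],"lka":69,"qi":{"f":58,"j":53,"obo":68,"ww":30},"t":63,"wi":{"olv":79,"op":70,"yna":57}}
After op 6 (replace /wi/olv 56): {"cgm":[84,13,28,52,58],"lka":69,"qi":{"f":58,"j":53,"obo":68,"ww":30},"t":63,"wi":{"olv":56,"op":70,"yna":57}}
After op 7 (replace /cgm/1 79): {"cgm":[84,79,28,52,58],"lka":69,"qi":{"f":58,"j":53,"obo":68,"ww":30},"t":63,"wi":{"olv":56,"op":70,"yna":57}}
After op 8 (remove /wi/olv): {"cgm":[84,79,28,52,58],"lka":69,"qi":{"f":58,"j":53,"obo":68,"ww":30},"t":63,"wi":{"op":70,"yna":57}}
After op 9 (add /qi/ar 58): {"cgm":[84,79,28,52,58],"lka":69,"qi":{"ar":58,"f":58,"j":53,"obo":68,"ww":30},"t":63,"wi":{"op":70,"yna":57}}
After op 10 (add /wi 50): {"cgm":[84,79,28,52,58],"lka":69,"qi":{"ar":58,"f":58,"j":53,"obo":68,"ww":30},"t":63,"wi":50}
After op 11 (replace /cgm/1 62): {"cgm":[84,62,28,52,58],"lka":69,"qi":{"ar":58,"f":58,"j":53,"obo":68,"ww":30},"t":63,"wi":50}
After op 12 (add /cgm/2 15): {"cgm":[84,62,15,28,52,58],"lka":69,"qi":{"ar":58,"f":58,"j":53,"obo":68,"ww":30},"t":63,"wi":50}
After op 13 (replace /wi 68): {"cgm":[84,62,15,28,52,58],"lka":69,"qi":{"ar":58,"f":58,"j":53,"obo":68,"ww":30},"t":63,"wi":68}
After op 14 (add /n 7): {"cgm":[84,62,15,28,52,58],"lka":69,"n":7,"qi":{"ar":58,"f":58,"j":53,"obo":68,"ww":30},"t":63,"wi":68}
After op 15 (remove /cgm/4): {"cgm":[84,62,15,28,58],"lka":69,"n":7,"qi":{"ar":58,"f":58,"j":53,"obo":68,"ww":30},"t":63,"wi":68}
After op 16 (add /qi/fra 36): {"cgm":[84,62,15,28,58],"lka":69,"n":7,"qi":{"ar":58,"f":58,"fra":36,"j":53,"obo":68,"ww":30},"t":63,"wi":68}
After op 17 (add /qpj 19): {"cgm":[84,62,15,28,58],"lka":69,"n":7,"qi":{"ar":58,"f":58,"fra":36,"j":53,"obo":68,"ww":30},"qpj":19,"t":63,"wi":68}
After op 18 (replace /t 64): {"cgm":[84,62,15,28,58],"lka":69,"n":7,"qi":{"ar":58,"f":58,"fra":36,"j":53,"obo":68,"ww":30},"qpj":19,"t":64,"wi":68}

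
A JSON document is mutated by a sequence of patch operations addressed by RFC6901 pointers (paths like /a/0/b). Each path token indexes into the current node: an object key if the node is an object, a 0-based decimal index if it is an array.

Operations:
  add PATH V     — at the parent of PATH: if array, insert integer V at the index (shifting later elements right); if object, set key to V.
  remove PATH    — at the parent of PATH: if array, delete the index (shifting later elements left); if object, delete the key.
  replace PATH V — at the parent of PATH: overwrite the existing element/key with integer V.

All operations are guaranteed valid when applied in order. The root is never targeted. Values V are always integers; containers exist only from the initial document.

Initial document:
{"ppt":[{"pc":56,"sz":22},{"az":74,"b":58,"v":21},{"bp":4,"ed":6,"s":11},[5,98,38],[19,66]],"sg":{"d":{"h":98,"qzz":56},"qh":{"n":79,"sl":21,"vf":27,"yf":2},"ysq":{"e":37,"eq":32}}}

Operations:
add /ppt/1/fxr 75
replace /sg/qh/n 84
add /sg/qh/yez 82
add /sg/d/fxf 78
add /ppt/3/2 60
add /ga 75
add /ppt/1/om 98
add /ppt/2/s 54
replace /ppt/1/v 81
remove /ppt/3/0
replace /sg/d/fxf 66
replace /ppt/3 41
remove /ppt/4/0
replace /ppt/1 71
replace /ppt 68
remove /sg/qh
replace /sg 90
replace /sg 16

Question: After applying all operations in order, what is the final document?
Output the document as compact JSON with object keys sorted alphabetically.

Answer: {"ga":75,"ppt":68,"sg":16}

Derivation:
After op 1 (add /ppt/1/fxr 75): {"ppt":[{"pc":56,"sz":22},{"az":74,"b":58,"fxr":75,"v":21},{"bp":4,"ed":6,"s":11},[5,98,38],[19,66]],"sg":{"d":{"h":98,"qzz":56},"qh":{"n":79,"sl":21,"vf":27,"yf":2},"ysq":{"e":37,"eq":32}}}
After op 2 (replace /sg/qh/n 84): {"ppt":[{"pc":56,"sz":22},{"az":74,"b":58,"fxr":75,"v":21},{"bp":4,"ed":6,"s":11},[5,98,38],[19,66]],"sg":{"d":{"h":98,"qzz":56},"qh":{"n":84,"sl":21,"vf":27,"yf":2},"ysq":{"e":37,"eq":32}}}
After op 3 (add /sg/qh/yez 82): {"ppt":[{"pc":56,"sz":22},{"az":74,"b":58,"fxr":75,"v":21},{"bp":4,"ed":6,"s":11},[5,98,38],[19,66]],"sg":{"d":{"h":98,"qzz":56},"qh":{"n":84,"sl":21,"vf":27,"yez":82,"yf":2},"ysq":{"e":37,"eq":32}}}
After op 4 (add /sg/d/fxf 78): {"ppt":[{"pc":56,"sz":22},{"az":74,"b":58,"fxr":75,"v":21},{"bp":4,"ed":6,"s":11},[5,98,38],[19,66]],"sg":{"d":{"fxf":78,"h":98,"qzz":56},"qh":{"n":84,"sl":21,"vf":27,"yez":82,"yf":2},"ysq":{"e":37,"eq":32}}}
After op 5 (add /ppt/3/2 60): {"ppt":[{"pc":56,"sz":22},{"az":74,"b":58,"fxr":75,"v":21},{"bp":4,"ed":6,"s":11},[5,98,60,38],[19,66]],"sg":{"d":{"fxf":78,"h":98,"qzz":56},"qh":{"n":84,"sl":21,"vf":27,"yez":82,"yf":2},"ysq":{"e":37,"eq":32}}}
After op 6 (add /ga 75): {"ga":75,"ppt":[{"pc":56,"sz":22},{"az":74,"b":58,"fxr":75,"v":21},{"bp":4,"ed":6,"s":11},[5,98,60,38],[19,66]],"sg":{"d":{"fxf":78,"h":98,"qzz":56},"qh":{"n":84,"sl":21,"vf":27,"yez":82,"yf":2},"ysq":{"e":37,"eq":32}}}
After op 7 (add /ppt/1/om 98): {"ga":75,"ppt":[{"pc":56,"sz":22},{"az":74,"b":58,"fxr":75,"om":98,"v":21},{"bp":4,"ed":6,"s":11},[5,98,60,38],[19,66]],"sg":{"d":{"fxf":78,"h":98,"qzz":56},"qh":{"n":84,"sl":21,"vf":27,"yez":82,"yf":2},"ysq":{"e":37,"eq":32}}}
After op 8 (add /ppt/2/s 54): {"ga":75,"ppt":[{"pc":56,"sz":22},{"az":74,"b":58,"fxr":75,"om":98,"v":21},{"bp":4,"ed":6,"s":54},[5,98,60,38],[19,66]],"sg":{"d":{"fxf":78,"h":98,"qzz":56},"qh":{"n":84,"sl":21,"vf":27,"yez":82,"yf":2},"ysq":{"e":37,"eq":32}}}
After op 9 (replace /ppt/1/v 81): {"ga":75,"ppt":[{"pc":56,"sz":22},{"az":74,"b":58,"fxr":75,"om":98,"v":81},{"bp":4,"ed":6,"s":54},[5,98,60,38],[19,66]],"sg":{"d":{"fxf":78,"h":98,"qzz":56},"qh":{"n":84,"sl":21,"vf":27,"yez":82,"yf":2},"ysq":{"e":37,"eq":32}}}
After op 10 (remove /ppt/3/0): {"ga":75,"ppt":[{"pc":56,"sz":22},{"az":74,"b":58,"fxr":75,"om":98,"v":81},{"bp":4,"ed":6,"s":54},[98,60,38],[19,66]],"sg":{"d":{"fxf":78,"h":98,"qzz":56},"qh":{"n":84,"sl":21,"vf":27,"yez":82,"yf":2},"ysq":{"e":37,"eq":32}}}
After op 11 (replace /sg/d/fxf 66): {"ga":75,"ppt":[{"pc":56,"sz":22},{"az":74,"b":58,"fxr":75,"om":98,"v":81},{"bp":4,"ed":6,"s":54},[98,60,38],[19,66]],"sg":{"d":{"fxf":66,"h":98,"qzz":56},"qh":{"n":84,"sl":21,"vf":27,"yez":82,"yf":2},"ysq":{"e":37,"eq":32}}}
After op 12 (replace /ppt/3 41): {"ga":75,"ppt":[{"pc":56,"sz":22},{"az":74,"b":58,"fxr":75,"om":98,"v":81},{"bp":4,"ed":6,"s":54},41,[19,66]],"sg":{"d":{"fxf":66,"h":98,"qzz":56},"qh":{"n":84,"sl":21,"vf":27,"yez":82,"yf":2},"ysq":{"e":37,"eq":32}}}
After op 13 (remove /ppt/4/0): {"ga":75,"ppt":[{"pc":56,"sz":22},{"az":74,"b":58,"fxr":75,"om":98,"v":81},{"bp":4,"ed":6,"s":54},41,[66]],"sg":{"d":{"fxf":66,"h":98,"qzz":56},"qh":{"n":84,"sl":21,"vf":27,"yez":82,"yf":2},"ysq":{"e":37,"eq":32}}}
After op 14 (replace /ppt/1 71): {"ga":75,"ppt":[{"pc":56,"sz":22},71,{"bp":4,"ed":6,"s":54},41,[66]],"sg":{"d":{"fxf":66,"h":98,"qzz":56},"qh":{"n":84,"sl":21,"vf":27,"yez":82,"yf":2},"ysq":{"e":37,"eq":32}}}
After op 15 (replace /ppt 68): {"ga":75,"ppt":68,"sg":{"d":{"fxf":66,"h":98,"qzz":56},"qh":{"n":84,"sl":21,"vf":27,"yez":82,"yf":2},"ysq":{"e":37,"eq":32}}}
After op 16 (remove /sg/qh): {"ga":75,"ppt":68,"sg":{"d":{"fxf":66,"h":98,"qzz":56},"ysq":{"e":37,"eq":32}}}
After op 17 (replace /sg 90): {"ga":75,"ppt":68,"sg":90}
After op 18 (replace /sg 16): {"ga":75,"ppt":68,"sg":16}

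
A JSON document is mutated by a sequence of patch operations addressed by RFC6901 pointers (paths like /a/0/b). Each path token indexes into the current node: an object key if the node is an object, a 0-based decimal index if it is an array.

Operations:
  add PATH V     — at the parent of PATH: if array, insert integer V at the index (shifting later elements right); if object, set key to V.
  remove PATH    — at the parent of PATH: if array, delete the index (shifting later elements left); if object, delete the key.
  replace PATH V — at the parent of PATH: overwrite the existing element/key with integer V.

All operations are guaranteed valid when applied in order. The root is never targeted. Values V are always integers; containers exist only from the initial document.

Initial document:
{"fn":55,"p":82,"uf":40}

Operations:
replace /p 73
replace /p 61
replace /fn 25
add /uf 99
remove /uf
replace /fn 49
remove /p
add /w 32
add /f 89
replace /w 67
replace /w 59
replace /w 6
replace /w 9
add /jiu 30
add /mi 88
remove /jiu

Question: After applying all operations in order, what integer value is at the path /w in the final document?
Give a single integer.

After op 1 (replace /p 73): {"fn":55,"p":73,"uf":40}
After op 2 (replace /p 61): {"fn":55,"p":61,"uf":40}
After op 3 (replace /fn 25): {"fn":25,"p":61,"uf":40}
After op 4 (add /uf 99): {"fn":25,"p":61,"uf":99}
After op 5 (remove /uf): {"fn":25,"p":61}
After op 6 (replace /fn 49): {"fn":49,"p":61}
After op 7 (remove /p): {"fn":49}
After op 8 (add /w 32): {"fn":49,"w":32}
After op 9 (add /f 89): {"f":89,"fn":49,"w":32}
After op 10 (replace /w 67): {"f":89,"fn":49,"w":67}
After op 11 (replace /w 59): {"f":89,"fn":49,"w":59}
After op 12 (replace /w 6): {"f":89,"fn":49,"w":6}
After op 13 (replace /w 9): {"f":89,"fn":49,"w":9}
After op 14 (add /jiu 30): {"f":89,"fn":49,"jiu":30,"w":9}
After op 15 (add /mi 88): {"f":89,"fn":49,"jiu":30,"mi":88,"w":9}
After op 16 (remove /jiu): {"f":89,"fn":49,"mi":88,"w":9}
Value at /w: 9

Answer: 9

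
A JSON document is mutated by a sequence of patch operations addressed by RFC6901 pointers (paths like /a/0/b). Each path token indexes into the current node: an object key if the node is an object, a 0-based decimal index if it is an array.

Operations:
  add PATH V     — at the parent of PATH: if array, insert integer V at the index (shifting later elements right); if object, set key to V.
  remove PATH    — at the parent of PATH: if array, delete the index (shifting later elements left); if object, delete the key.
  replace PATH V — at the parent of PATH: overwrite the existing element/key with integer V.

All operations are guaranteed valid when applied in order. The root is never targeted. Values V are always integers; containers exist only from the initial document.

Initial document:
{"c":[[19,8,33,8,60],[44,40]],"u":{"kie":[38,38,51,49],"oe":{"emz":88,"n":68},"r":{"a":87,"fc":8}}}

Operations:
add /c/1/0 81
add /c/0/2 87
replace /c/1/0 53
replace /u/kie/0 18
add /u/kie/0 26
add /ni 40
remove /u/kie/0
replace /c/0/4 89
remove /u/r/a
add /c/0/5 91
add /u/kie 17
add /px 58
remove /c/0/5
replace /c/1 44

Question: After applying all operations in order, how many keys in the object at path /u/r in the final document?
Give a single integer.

After op 1 (add /c/1/0 81): {"c":[[19,8,33,8,60],[81,44,40]],"u":{"kie":[38,38,51,49],"oe":{"emz":88,"n":68},"r":{"a":87,"fc":8}}}
After op 2 (add /c/0/2 87): {"c":[[19,8,87,33,8,60],[81,44,40]],"u":{"kie":[38,38,51,49],"oe":{"emz":88,"n":68},"r":{"a":87,"fc":8}}}
After op 3 (replace /c/1/0 53): {"c":[[19,8,87,33,8,60],[53,44,40]],"u":{"kie":[38,38,51,49],"oe":{"emz":88,"n":68},"r":{"a":87,"fc":8}}}
After op 4 (replace /u/kie/0 18): {"c":[[19,8,87,33,8,60],[53,44,40]],"u":{"kie":[18,38,51,49],"oe":{"emz":88,"n":68},"r":{"a":87,"fc":8}}}
After op 5 (add /u/kie/0 26): {"c":[[19,8,87,33,8,60],[53,44,40]],"u":{"kie":[26,18,38,51,49],"oe":{"emz":88,"n":68},"r":{"a":87,"fc":8}}}
After op 6 (add /ni 40): {"c":[[19,8,87,33,8,60],[53,44,40]],"ni":40,"u":{"kie":[26,18,38,51,49],"oe":{"emz":88,"n":68},"r":{"a":87,"fc":8}}}
After op 7 (remove /u/kie/0): {"c":[[19,8,87,33,8,60],[53,44,40]],"ni":40,"u":{"kie":[18,38,51,49],"oe":{"emz":88,"n":68},"r":{"a":87,"fc":8}}}
After op 8 (replace /c/0/4 89): {"c":[[19,8,87,33,89,60],[53,44,40]],"ni":40,"u":{"kie":[18,38,51,49],"oe":{"emz":88,"n":68},"r":{"a":87,"fc":8}}}
After op 9 (remove /u/r/a): {"c":[[19,8,87,33,89,60],[53,44,40]],"ni":40,"u":{"kie":[18,38,51,49],"oe":{"emz":88,"n":68},"r":{"fc":8}}}
After op 10 (add /c/0/5 91): {"c":[[19,8,87,33,89,91,60],[53,44,40]],"ni":40,"u":{"kie":[18,38,51,49],"oe":{"emz":88,"n":68},"r":{"fc":8}}}
After op 11 (add /u/kie 17): {"c":[[19,8,87,33,89,91,60],[53,44,40]],"ni":40,"u":{"kie":17,"oe":{"emz":88,"n":68},"r":{"fc":8}}}
After op 12 (add /px 58): {"c":[[19,8,87,33,89,91,60],[53,44,40]],"ni":40,"px":58,"u":{"kie":17,"oe":{"emz":88,"n":68},"r":{"fc":8}}}
After op 13 (remove /c/0/5): {"c":[[19,8,87,33,89,60],[53,44,40]],"ni":40,"px":58,"u":{"kie":17,"oe":{"emz":88,"n":68},"r":{"fc":8}}}
After op 14 (replace /c/1 44): {"c":[[19,8,87,33,89,60],44],"ni":40,"px":58,"u":{"kie":17,"oe":{"emz":88,"n":68},"r":{"fc":8}}}
Size at path /u/r: 1

Answer: 1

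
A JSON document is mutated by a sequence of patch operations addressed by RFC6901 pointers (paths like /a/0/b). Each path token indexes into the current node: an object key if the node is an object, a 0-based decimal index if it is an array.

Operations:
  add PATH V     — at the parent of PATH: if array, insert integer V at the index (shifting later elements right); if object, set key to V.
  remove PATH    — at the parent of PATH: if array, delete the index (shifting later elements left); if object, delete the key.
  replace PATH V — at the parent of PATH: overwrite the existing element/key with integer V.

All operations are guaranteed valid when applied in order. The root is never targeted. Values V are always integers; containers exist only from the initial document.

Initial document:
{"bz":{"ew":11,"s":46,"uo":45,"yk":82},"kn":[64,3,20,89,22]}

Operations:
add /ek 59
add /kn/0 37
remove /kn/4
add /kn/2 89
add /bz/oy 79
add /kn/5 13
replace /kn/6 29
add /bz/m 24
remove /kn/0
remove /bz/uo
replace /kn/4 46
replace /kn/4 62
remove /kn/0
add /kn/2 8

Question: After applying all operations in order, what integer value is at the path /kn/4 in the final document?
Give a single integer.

Answer: 62

Derivation:
After op 1 (add /ek 59): {"bz":{"ew":11,"s":46,"uo":45,"yk":82},"ek":59,"kn":[64,3,20,89,22]}
After op 2 (add /kn/0 37): {"bz":{"ew":11,"s":46,"uo":45,"yk":82},"ek":59,"kn":[37,64,3,20,89,22]}
After op 3 (remove /kn/4): {"bz":{"ew":11,"s":46,"uo":45,"yk":82},"ek":59,"kn":[37,64,3,20,22]}
After op 4 (add /kn/2 89): {"bz":{"ew":11,"s":46,"uo":45,"yk":82},"ek":59,"kn":[37,64,89,3,20,22]}
After op 5 (add /bz/oy 79): {"bz":{"ew":11,"oy":79,"s":46,"uo":45,"yk":82},"ek":59,"kn":[37,64,89,3,20,22]}
After op 6 (add /kn/5 13): {"bz":{"ew":11,"oy":79,"s":46,"uo":45,"yk":82},"ek":59,"kn":[37,64,89,3,20,13,22]}
After op 7 (replace /kn/6 29): {"bz":{"ew":11,"oy":79,"s":46,"uo":45,"yk":82},"ek":59,"kn":[37,64,89,3,20,13,29]}
After op 8 (add /bz/m 24): {"bz":{"ew":11,"m":24,"oy":79,"s":46,"uo":45,"yk":82},"ek":59,"kn":[37,64,89,3,20,13,29]}
After op 9 (remove /kn/0): {"bz":{"ew":11,"m":24,"oy":79,"s":46,"uo":45,"yk":82},"ek":59,"kn":[64,89,3,20,13,29]}
After op 10 (remove /bz/uo): {"bz":{"ew":11,"m":24,"oy":79,"s":46,"yk":82},"ek":59,"kn":[64,89,3,20,13,29]}
After op 11 (replace /kn/4 46): {"bz":{"ew":11,"m":24,"oy":79,"s":46,"yk":82},"ek":59,"kn":[64,89,3,20,46,29]}
After op 12 (replace /kn/4 62): {"bz":{"ew":11,"m":24,"oy":79,"s":46,"yk":82},"ek":59,"kn":[64,89,3,20,62,29]}
After op 13 (remove /kn/0): {"bz":{"ew":11,"m":24,"oy":79,"s":46,"yk":82},"ek":59,"kn":[89,3,20,62,29]}
After op 14 (add /kn/2 8): {"bz":{"ew":11,"m":24,"oy":79,"s":46,"yk":82},"ek":59,"kn":[89,3,8,20,62,29]}
Value at /kn/4: 62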